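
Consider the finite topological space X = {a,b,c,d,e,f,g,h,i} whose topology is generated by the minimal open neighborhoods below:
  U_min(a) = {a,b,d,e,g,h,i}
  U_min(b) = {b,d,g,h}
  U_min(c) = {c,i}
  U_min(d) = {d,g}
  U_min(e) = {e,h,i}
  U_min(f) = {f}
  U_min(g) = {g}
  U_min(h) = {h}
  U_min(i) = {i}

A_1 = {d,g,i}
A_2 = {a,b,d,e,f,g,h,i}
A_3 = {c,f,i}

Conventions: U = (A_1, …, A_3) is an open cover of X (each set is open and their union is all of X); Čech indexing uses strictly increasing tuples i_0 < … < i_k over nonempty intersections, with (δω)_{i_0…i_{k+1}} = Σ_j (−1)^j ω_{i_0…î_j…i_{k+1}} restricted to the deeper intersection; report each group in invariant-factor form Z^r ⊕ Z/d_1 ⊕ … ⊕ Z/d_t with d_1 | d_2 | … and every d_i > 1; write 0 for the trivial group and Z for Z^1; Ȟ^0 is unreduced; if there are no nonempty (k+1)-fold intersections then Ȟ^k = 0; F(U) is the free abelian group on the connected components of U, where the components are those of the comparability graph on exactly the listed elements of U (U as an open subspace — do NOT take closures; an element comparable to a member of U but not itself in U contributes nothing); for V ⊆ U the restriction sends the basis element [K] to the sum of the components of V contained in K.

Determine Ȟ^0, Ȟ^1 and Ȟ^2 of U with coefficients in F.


Ȟ^0 = Z^2; Ȟ^1 = 0; Ȟ^2 = 0

nonempty overlaps:
  A12={d,g,i} A13={i} A23={f,i}
  A123={i}
components per intersection:
  A1: {d,g} {i}
  A2: {a,b,d,e,g,h,i} {f}
  A3: {c,i} {f}
  A12: {d,g} {i}
  A13: {i}
  A23: {f} {i}
  A123: {i}
C dims 6,5,1; δ0: rk 4, SNF 1^4; δ1: rk 1, SNF 1^1
degree 0: 6−4−0 = 2 → Ȟ^0 ≅ Z^2
degree 1: 5−1−4 = 0 → Ȟ^1 ≅ 0
degree 2: 1−0−1 = 0 → Ȟ^2 ≅ 0


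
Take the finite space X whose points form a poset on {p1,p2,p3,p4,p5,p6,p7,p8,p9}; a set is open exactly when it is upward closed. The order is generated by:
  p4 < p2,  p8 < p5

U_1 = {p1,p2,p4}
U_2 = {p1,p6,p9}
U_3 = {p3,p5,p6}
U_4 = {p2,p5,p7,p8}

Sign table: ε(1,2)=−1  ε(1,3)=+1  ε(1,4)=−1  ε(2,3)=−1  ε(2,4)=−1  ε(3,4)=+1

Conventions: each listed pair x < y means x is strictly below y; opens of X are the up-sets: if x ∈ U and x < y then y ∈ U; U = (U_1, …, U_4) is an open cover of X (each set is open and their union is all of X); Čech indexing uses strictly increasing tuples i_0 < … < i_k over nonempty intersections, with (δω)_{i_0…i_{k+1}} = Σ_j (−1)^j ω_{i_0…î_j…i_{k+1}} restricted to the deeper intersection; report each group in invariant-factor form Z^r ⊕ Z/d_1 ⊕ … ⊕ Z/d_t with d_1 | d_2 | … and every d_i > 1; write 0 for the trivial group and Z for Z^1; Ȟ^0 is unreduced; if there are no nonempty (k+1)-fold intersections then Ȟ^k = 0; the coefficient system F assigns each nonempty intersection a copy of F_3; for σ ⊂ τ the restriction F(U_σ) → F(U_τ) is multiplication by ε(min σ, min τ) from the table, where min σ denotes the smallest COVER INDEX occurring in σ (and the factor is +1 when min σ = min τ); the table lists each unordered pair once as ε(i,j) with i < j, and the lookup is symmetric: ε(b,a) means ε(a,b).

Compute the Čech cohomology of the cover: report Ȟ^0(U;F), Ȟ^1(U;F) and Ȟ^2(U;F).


Ȟ^0(U;F) ≅ 0, Ȟ^1(U;F) ≅ 0 and Ȟ^2(U;F) ≅ 0

nerve simplices:
  U12={p1} U14={p2} U23={p6} U34={p5}
C dims 4,4; δ0: rk_F3 4
degree 0: 4−4−0 = 0 → Ȟ^0 ≅ 0
degree 1: 4−0−4 = 0 → Ȟ^1 ≅ 0
degree 2: 0−0−0 = 0 → Ȟ^2 ≅ 0


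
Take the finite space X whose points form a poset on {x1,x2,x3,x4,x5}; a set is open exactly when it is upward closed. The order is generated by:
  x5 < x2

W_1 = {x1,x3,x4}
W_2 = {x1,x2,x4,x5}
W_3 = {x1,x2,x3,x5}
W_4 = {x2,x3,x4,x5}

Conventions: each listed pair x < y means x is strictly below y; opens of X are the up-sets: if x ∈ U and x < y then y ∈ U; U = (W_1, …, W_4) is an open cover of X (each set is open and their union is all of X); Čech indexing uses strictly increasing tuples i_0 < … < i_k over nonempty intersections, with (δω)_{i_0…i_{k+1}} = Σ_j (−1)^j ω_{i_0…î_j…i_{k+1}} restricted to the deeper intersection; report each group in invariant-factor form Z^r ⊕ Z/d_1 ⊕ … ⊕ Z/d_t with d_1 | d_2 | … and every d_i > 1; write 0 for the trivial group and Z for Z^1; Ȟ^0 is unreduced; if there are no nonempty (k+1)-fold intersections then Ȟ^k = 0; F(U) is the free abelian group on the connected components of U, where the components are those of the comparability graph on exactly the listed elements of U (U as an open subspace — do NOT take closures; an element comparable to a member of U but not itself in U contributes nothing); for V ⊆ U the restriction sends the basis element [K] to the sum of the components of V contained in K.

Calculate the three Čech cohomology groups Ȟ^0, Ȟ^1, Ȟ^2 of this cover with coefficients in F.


nerve simplices:
  W12={x1,x4} W13={x1,x3} W14={x3,x4} W23={x1,x2,x5} W24={x2,x4,x5} W34={x2,x3,x5}
  W123={x1} W124={x4} W134={x3} W234={x2,x5}
components per intersection:
  W1: {x1} {x3} {x4}
  W2: {x1} {x2,x5} {x4}
  W3: {x1} {x2,x5} {x3}
  W4: {x2,x5} {x3} {x4}
  W12: {x1} {x4}
  W13: {x1} {x3}
  W14: {x3} {x4}
  W23: {x1} {x2,x5}
  W24: {x2,x5} {x4}
  W34: {x2,x5} {x3}
  W123: {x1}
  W124: {x4}
  W134: {x3}
  W234: {x2,x5}
C dims 12,12,4; δ0: rk 8, SNF 1^8; δ1: rk 4, SNF 1^4
degree 0: 12−8−0 = 4 → Ȟ^0 ≅ Z^4
degree 1: 12−4−8 = 0 → Ȟ^1 ≅ 0
degree 2: 4−0−4 = 0 → Ȟ^2 ≅ 0

Ȟ^0(U;F) ≅ Z^4,  Ȟ^1(U;F) ≅ 0,  Ȟ^2(U;F) ≅ 0


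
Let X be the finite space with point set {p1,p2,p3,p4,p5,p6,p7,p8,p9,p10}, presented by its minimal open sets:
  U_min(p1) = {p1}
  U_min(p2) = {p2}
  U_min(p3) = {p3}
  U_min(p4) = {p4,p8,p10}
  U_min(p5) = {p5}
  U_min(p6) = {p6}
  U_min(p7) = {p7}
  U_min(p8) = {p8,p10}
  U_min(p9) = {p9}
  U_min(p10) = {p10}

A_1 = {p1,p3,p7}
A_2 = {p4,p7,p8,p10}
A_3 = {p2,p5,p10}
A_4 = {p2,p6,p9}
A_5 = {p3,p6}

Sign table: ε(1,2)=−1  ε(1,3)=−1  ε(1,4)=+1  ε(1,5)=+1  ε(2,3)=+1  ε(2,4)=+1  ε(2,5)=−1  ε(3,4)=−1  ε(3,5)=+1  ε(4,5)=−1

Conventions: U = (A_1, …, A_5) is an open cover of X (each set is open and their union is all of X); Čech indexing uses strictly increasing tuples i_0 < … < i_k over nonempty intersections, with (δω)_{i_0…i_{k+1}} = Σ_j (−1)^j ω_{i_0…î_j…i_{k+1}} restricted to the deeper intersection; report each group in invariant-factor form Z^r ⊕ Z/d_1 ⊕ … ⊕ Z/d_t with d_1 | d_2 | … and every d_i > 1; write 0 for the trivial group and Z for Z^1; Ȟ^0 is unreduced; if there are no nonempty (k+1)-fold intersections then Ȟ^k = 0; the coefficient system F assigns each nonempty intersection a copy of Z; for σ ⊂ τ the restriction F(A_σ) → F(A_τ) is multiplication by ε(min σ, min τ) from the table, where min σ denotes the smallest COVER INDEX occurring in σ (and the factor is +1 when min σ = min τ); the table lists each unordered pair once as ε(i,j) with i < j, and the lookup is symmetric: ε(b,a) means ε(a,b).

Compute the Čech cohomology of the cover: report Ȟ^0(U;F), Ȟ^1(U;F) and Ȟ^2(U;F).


nonempty intersections:
  A12={p7} A15={p3} A23={p10} A34={p2} A45={p6}
C dims 5,5; δ0: rk 5, SNF 1^4·2
Ȟ^0: (5−5)−0=0 ⇒ 0
Ȟ^1: (5−0)−5=0 plus torsion [2] ⇒ Z/2
Ȟ^2: (0−0)−0=0 ⇒ 0

Ȟ^0 ≅ 0; Ȟ^1 ≅ Z/2; Ȟ^2 ≅ 0


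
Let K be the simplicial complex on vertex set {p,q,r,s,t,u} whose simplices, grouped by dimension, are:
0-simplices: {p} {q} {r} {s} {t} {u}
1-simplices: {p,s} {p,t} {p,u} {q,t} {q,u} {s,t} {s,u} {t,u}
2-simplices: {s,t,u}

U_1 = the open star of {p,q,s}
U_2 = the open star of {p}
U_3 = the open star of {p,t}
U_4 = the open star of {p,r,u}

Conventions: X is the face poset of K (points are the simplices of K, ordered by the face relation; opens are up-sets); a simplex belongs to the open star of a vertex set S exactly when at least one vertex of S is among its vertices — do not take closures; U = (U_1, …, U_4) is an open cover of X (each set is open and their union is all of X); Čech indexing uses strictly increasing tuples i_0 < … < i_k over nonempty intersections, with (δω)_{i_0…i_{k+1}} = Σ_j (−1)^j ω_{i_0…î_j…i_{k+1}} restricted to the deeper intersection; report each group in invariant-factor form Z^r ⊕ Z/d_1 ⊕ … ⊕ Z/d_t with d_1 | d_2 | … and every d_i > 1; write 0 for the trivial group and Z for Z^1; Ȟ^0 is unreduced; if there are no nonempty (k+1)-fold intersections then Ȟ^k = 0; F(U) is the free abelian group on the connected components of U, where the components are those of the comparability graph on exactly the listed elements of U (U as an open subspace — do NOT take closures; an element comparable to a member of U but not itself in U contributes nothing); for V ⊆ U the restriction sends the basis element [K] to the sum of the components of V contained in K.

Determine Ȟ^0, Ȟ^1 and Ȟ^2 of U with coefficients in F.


cover nerve:
  U1={{p},{q},{s},{p,s},{p,t},{p,u},{q,t},{q,u},{s,t},{s,u},{s,t,u}} U2={{p},{p,s},{p,t},{p,u}} U3={{p},{t},{p,s},{p,t},{p,u},{q,t},{s,t},{t,u},{s,t,u}} U4={{p},{r},{u},{p,s},{p,t},{p,u},{q,u},{s,u},{t,u},{s,t,u}}
  U12={{p},{p,s},{p,t},{p,u}} U13={{p},{p,s},{p,t},{p,u},{q,t},{s,t},{s,t,u}} U14={{p},{p,s},{p,t},{p,u},{q,u},{s,u},{s,t,u}} U23={{p},{p,s},{p,t},{p,u}} U24={{p},{p,s},{p,t},{p,u}} U34={{p},{p,s},{p,t},{p,u},{t,u},{s,t,u}}
  U123={{p},{p,s},{p,t},{p,u}} U124={{p},{p,s},{p,t},{p,u}} U134={{p},{p,s},{p,t},{p,u},{s,t,u}} U234={{p},{p,s},{p,t},{p,u}}
  U1234={{p},{p,s},{p,t},{p,u}}
components per intersection:
  U1: {{p},{s},{p,s},{p,t},{p,u},{s,t},{s,u},{s,t,u}} {{q},{q,t},{q,u}}
  U2: {{p},{p,s},{p,t},{p,u}}
  U3: {{p},{t},{p,s},{p,t},{p,u},{q,t},{s,t},{t,u},{s,t,u}}
  U4: {{p},{u},{p,s},{p,t},{p,u},{q,u},{s,u},{t,u},{s,t,u}} {{r}}
  U12: {{p},{p,s},{p,t},{p,u}}
  U13: {{p},{p,s},{p,t},{p,u}} {{q,t}} {{s,t},{s,t,u}}
  U14: {{p},{p,s},{p,t},{p,u}} {{q,u}} {{s,u},{s,t,u}}
  U23: {{p},{p,s},{p,t},{p,u}}
  U24: {{p},{p,s},{p,t},{p,u}}
  U34: {{p},{p,s},{p,t},{p,u}} {{t,u},{s,t,u}}
  U123: {{p},{p,s},{p,t},{p,u}}
  U124: {{p},{p,s},{p,t},{p,u}}
  U134: {{p},{p,s},{p,t},{p,u}} {{s,t,u}}
  U234: {{p},{p,s},{p,t},{p,u}}
  U1234: {{p},{p,s},{p,t},{p,u}}
C dims 6,11,5,1; δ0: rk 4, SNF 1^4; δ1: rk 4, SNF 1^4; δ2: rk 1, SNF 1^1
Ȟ^0: (6−4)−0=2 ⇒ Z^2
Ȟ^1: (11−4)−4=3 ⇒ Z^3
Ȟ^2: (5−1)−4=0 ⇒ 0

Ȟ^0 ≅ Z^2,  Ȟ^1 ≅ Z^3,  Ȟ^2 ≅ 0


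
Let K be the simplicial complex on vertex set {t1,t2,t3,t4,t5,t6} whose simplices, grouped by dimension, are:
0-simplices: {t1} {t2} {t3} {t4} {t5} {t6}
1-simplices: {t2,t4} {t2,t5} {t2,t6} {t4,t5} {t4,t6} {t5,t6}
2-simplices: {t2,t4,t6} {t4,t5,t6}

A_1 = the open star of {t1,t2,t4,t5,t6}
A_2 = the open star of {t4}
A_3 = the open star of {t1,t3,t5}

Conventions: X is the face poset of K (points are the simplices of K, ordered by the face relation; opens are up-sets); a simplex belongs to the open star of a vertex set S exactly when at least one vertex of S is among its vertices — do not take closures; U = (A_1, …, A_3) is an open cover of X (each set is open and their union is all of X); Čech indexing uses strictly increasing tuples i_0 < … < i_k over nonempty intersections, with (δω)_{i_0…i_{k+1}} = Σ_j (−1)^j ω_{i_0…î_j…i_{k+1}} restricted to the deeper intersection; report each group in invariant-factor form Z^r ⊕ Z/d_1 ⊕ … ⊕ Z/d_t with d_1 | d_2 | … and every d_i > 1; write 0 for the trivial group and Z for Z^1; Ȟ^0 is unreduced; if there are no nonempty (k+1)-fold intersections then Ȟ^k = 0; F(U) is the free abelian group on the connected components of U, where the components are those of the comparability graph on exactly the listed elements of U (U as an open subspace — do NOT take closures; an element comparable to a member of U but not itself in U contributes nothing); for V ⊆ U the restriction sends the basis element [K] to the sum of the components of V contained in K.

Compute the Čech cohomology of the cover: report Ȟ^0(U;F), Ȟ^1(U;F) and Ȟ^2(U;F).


nonempty intersections:
  A1={{t1},{t2},{t4},{t5},{t6},{t2,t4},{t2,t5},{t2,t6},{t4,t5},{t4,t6},{t5,t6},{t2,t4,t6},{t4,t5,t6}} A2={{t4},{t2,t4},{t4,t5},{t4,t6},{t2,t4,t6},{t4,t5,t6}} A3={{t1},{t3},{t5},{t2,t5},{t4,t5},{t5,t6},{t4,t5,t6}}
  A12={{t4},{t2,t4},{t4,t5},{t4,t6},{t2,t4,t6},{t4,t5,t6}} A13={{t1},{t5},{t2,t5},{t4,t5},{t5,t6},{t4,t5,t6}} A23={{t4,t5},{t4,t5,t6}}
  A123={{t4,t5},{t4,t5,t6}}
components per intersection:
  A1: {{t1}} {{t2},{t4},{t5},{t6},{t2,t4},{t2,t5},{t2,t6},{t4,t5},{t4,t6},{t5,t6},{t2,t4,t6},{t4,t5,t6}}
  A2: {{t4},{t2,t4},{t4,t5},{t4,t6},{t2,t4,t6},{t4,t5,t6}}
  A3: {{t1}} {{t3}} {{t5},{t2,t5},{t4,t5},{t5,t6},{t4,t5,t6}}
  A12: {{t4},{t2,t4},{t4,t5},{t4,t6},{t2,t4,t6},{t4,t5,t6}}
  A13: {{t1}} {{t5},{t2,t5},{t4,t5},{t5,t6},{t4,t5,t6}}
  A23: {{t4,t5},{t4,t5,t6}}
  A123: {{t4,t5},{t4,t5,t6}}
C dims 6,4,1; δ0: rk 3, SNF 1^3; δ1: rk 1, SNF 1^1
Ȟ^0: (6−3)−0=3 ⇒ Z^3
Ȟ^1: (4−1)−3=0 ⇒ 0
Ȟ^2: (1−0)−1=0 ⇒ 0

Ȟ^0 ≅ Z^3, Ȟ^1 ≅ 0, Ȟ^2 ≅ 0


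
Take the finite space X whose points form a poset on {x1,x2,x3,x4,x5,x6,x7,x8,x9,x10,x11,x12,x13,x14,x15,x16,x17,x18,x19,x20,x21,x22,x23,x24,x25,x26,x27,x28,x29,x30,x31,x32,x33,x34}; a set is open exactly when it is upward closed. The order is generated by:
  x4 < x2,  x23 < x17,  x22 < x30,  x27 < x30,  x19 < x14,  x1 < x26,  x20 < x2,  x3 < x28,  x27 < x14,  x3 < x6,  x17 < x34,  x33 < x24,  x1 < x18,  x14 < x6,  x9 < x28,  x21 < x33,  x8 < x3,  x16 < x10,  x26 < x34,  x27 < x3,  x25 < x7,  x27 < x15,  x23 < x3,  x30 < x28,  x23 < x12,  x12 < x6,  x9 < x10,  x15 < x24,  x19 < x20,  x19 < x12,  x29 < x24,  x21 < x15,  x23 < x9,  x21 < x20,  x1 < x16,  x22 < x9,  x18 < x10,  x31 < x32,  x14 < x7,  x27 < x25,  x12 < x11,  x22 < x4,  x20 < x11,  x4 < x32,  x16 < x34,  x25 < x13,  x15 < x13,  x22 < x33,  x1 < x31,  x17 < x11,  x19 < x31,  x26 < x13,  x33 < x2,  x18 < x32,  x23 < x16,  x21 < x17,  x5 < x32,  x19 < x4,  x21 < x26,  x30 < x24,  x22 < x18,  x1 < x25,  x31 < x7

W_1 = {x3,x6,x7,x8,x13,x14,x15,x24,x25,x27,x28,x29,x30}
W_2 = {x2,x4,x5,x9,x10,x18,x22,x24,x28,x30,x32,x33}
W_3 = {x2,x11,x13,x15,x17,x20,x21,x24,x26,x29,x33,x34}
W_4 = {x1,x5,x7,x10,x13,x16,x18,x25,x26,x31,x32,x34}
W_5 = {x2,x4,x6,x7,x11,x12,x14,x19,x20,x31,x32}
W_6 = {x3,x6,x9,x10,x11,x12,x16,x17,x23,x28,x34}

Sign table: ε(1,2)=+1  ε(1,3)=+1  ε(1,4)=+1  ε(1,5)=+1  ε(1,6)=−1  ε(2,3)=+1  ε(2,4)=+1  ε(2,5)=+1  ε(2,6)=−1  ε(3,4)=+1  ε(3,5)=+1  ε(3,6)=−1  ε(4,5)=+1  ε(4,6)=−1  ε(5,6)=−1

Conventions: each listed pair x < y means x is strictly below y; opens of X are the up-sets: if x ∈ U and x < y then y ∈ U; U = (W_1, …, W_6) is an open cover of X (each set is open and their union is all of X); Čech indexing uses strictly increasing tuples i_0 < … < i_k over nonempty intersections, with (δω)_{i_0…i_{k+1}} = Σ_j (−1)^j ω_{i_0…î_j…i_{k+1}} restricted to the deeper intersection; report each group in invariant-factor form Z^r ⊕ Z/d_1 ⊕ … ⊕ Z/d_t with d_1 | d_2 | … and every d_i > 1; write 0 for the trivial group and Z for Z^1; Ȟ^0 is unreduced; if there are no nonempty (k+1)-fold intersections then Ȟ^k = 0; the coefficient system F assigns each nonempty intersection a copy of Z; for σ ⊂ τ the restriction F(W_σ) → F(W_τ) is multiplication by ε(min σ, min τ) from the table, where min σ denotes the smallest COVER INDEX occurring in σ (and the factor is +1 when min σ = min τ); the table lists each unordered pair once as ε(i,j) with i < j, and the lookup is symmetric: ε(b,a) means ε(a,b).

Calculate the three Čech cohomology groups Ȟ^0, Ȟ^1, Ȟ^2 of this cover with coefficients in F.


Ȟ^0 = Z; Ȟ^1 = 0; Ȟ^2 = Z/2

cover nerve:
  W12={x24,x28,x30} W13={x13,x15,x24,x29} W14={x7,x13,x25} W15={x6,x7,x14} W16={x3,x6,x28} W23={x2,x24,x33} W24={x5,x10,x18,x32} W25={x2,x4,x32} W26={x9,x10,x28} W34={x13,x26,x34} W35={x2,x11,x20} W36={x11,x17,x34} W45={x7,x31,x32} W46={x10,x16,x34} W56={x6,x11,x12}
  W123={x24} W126={x28} W134={x13} W145={x7} W156={x6} W235={x2} W245={x32} W246={x10} W346={x34} W356={x11}
C dims 6,15,10; δ0: rk 5, SNF 1^5; δ1: rk 10, SNF 1^9·2
Ȟ^0: (6−5)−0=1 ⇒ Z
Ȟ^1: (15−10)−5=0 ⇒ 0
Ȟ^2: (10−0)−10=0 plus torsion [2] ⇒ Z/2


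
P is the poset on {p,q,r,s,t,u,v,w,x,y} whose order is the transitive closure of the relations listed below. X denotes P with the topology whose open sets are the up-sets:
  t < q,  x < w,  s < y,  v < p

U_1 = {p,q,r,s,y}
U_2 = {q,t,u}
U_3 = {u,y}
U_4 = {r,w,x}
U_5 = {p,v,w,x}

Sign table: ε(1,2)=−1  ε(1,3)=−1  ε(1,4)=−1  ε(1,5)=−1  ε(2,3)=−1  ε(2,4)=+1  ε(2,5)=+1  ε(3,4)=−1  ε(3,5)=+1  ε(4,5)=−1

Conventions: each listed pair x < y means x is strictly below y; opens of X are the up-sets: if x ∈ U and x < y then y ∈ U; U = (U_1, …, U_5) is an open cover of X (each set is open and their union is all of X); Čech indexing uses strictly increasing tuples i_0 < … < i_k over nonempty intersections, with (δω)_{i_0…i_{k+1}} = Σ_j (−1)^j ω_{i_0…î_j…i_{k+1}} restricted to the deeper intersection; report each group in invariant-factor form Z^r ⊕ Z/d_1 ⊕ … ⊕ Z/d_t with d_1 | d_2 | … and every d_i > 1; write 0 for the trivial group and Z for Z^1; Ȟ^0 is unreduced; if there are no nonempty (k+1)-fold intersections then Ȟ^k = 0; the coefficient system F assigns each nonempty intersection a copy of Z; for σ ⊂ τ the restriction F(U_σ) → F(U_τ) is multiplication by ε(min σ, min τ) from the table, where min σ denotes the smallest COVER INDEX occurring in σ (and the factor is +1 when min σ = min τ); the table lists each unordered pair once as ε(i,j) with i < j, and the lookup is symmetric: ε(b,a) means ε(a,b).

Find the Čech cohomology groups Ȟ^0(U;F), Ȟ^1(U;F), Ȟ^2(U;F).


nonempty overlaps:
  U12={q} U13={y} U14={r} U15={p} U23={u} U45={w,x}
C dims 5,6; δ0: rk 5, SNF 1^4·2
degree 0: 5−5−0 = 0 → Ȟ^0 ≅ 0
degree 1: 6−0−5 = 1 plus torsion [2] → Ȟ^1 ≅ Z ⊕ Z/2
degree 2: 0−0−0 = 0 → Ȟ^2 ≅ 0

Ȟ^0(U;F) ≅ 0,  Ȟ^1(U;F) ≅ Z ⊕ Z/2,  Ȟ^2(U;F) ≅ 0


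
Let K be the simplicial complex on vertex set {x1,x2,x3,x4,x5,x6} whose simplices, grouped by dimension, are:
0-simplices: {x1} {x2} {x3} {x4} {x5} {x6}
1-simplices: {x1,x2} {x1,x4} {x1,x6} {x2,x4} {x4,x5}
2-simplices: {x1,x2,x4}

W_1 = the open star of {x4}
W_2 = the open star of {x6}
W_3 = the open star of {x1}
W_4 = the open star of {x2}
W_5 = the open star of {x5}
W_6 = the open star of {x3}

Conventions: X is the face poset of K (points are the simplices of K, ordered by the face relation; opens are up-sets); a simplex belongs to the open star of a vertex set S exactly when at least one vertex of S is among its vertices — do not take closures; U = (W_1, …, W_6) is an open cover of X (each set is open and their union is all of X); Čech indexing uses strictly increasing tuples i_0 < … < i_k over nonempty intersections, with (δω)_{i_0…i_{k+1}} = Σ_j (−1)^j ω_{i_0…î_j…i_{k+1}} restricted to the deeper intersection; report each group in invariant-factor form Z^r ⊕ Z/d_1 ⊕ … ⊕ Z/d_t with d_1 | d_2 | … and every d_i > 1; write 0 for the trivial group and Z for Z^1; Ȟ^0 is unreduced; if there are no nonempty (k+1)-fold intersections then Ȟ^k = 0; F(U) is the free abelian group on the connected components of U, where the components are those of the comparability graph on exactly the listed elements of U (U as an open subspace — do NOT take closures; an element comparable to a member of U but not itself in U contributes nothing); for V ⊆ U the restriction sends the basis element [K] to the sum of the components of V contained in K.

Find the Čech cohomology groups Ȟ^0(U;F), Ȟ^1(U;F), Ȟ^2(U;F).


Ȟ^0 ≅ Z^2, Ȟ^1 ≅ 0 and Ȟ^2 ≅ 0

intersection data:
  W1={{x4},{x1,x4},{x2,x4},{x4,x5},{x1,x2,x4}} W2={{x6},{x1,x6}} W3={{x1},{x1,x2},{x1,x4},{x1,x6},{x1,x2,x4}} W4={{x2},{x1,x2},{x2,x4},{x1,x2,x4}} W5={{x5},{x4,x5}} W6={{x3}}
  W13={{x1,x4},{x1,x2,x4}} W14={{x2,x4},{x1,x2,x4}} W15={{x4,x5}} W23={{x1,x6}} W34={{x1,x2},{x1,x2,x4}}
  W134={{x1,x2,x4}}
components per intersection:
  W1: {{x4},{x1,x4},{x2,x4},{x4,x5},{x1,x2,x4}}
  W2: {{x6},{x1,x6}}
  W3: {{x1},{x1,x2},{x1,x4},{x1,x6},{x1,x2,x4}}
  W4: {{x2},{x1,x2},{x2,x4},{x1,x2,x4}}
  W5: {{x5},{x4,x5}}
  W6: {{x3}}
  W13: {{x1,x4},{x1,x2,x4}}
  W14: {{x2,x4},{x1,x2,x4}}
  W15: {{x4,x5}}
  W23: {{x1,x6}}
  W34: {{x1,x2},{x1,x2,x4}}
  W134: {{x1,x2,x4}}
C dims 6,5,1; δ0: rk 4, SNF 1^4; δ1: rk 1, SNF 1^1
Ȟ^0 = (6 − 4) − 0 = 2, so Ȟ^0 ≅ Z^2
Ȟ^1 = (5 − 1) − 4 = 0, so Ȟ^1 ≅ 0
Ȟ^2 = (1 − 0) − 1 = 0, so Ȟ^2 ≅ 0


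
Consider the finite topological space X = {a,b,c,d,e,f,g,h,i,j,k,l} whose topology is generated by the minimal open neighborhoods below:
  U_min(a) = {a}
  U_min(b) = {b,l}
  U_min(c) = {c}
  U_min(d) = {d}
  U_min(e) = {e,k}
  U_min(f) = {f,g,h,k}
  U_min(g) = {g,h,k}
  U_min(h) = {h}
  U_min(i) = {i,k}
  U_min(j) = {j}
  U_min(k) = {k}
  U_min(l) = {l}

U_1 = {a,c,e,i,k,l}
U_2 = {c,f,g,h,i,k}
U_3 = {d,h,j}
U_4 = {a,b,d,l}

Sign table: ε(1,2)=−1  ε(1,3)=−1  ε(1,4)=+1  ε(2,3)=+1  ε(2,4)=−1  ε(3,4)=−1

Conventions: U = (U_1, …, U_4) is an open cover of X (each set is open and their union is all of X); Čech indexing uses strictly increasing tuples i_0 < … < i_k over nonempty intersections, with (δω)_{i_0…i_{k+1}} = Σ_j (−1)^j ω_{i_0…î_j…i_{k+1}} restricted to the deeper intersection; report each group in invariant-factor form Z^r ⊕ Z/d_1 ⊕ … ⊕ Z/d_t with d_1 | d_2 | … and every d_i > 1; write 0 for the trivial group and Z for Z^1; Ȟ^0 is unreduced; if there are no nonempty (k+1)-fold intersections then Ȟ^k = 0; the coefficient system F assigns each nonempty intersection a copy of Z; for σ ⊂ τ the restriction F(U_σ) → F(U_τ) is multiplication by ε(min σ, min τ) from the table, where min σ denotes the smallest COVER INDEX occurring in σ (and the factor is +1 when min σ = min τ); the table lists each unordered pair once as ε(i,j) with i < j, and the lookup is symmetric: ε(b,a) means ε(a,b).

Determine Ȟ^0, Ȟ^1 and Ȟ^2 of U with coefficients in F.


nonempty overlaps:
  U12={c,i,k} U14={a,l} U23={h} U34={d}
C dims 4,4; δ0: rk 3, SNF 1^3
degree 0: 4−3−0 = 1 → Ȟ^0 ≅ Z
degree 1: 4−0−3 = 1 → Ȟ^1 ≅ Z
degree 2: 0−0−0 = 0 → Ȟ^2 ≅ 0

Ȟ^0 ≅ Z,  Ȟ^1 ≅ Z,  Ȟ^2 ≅ 0


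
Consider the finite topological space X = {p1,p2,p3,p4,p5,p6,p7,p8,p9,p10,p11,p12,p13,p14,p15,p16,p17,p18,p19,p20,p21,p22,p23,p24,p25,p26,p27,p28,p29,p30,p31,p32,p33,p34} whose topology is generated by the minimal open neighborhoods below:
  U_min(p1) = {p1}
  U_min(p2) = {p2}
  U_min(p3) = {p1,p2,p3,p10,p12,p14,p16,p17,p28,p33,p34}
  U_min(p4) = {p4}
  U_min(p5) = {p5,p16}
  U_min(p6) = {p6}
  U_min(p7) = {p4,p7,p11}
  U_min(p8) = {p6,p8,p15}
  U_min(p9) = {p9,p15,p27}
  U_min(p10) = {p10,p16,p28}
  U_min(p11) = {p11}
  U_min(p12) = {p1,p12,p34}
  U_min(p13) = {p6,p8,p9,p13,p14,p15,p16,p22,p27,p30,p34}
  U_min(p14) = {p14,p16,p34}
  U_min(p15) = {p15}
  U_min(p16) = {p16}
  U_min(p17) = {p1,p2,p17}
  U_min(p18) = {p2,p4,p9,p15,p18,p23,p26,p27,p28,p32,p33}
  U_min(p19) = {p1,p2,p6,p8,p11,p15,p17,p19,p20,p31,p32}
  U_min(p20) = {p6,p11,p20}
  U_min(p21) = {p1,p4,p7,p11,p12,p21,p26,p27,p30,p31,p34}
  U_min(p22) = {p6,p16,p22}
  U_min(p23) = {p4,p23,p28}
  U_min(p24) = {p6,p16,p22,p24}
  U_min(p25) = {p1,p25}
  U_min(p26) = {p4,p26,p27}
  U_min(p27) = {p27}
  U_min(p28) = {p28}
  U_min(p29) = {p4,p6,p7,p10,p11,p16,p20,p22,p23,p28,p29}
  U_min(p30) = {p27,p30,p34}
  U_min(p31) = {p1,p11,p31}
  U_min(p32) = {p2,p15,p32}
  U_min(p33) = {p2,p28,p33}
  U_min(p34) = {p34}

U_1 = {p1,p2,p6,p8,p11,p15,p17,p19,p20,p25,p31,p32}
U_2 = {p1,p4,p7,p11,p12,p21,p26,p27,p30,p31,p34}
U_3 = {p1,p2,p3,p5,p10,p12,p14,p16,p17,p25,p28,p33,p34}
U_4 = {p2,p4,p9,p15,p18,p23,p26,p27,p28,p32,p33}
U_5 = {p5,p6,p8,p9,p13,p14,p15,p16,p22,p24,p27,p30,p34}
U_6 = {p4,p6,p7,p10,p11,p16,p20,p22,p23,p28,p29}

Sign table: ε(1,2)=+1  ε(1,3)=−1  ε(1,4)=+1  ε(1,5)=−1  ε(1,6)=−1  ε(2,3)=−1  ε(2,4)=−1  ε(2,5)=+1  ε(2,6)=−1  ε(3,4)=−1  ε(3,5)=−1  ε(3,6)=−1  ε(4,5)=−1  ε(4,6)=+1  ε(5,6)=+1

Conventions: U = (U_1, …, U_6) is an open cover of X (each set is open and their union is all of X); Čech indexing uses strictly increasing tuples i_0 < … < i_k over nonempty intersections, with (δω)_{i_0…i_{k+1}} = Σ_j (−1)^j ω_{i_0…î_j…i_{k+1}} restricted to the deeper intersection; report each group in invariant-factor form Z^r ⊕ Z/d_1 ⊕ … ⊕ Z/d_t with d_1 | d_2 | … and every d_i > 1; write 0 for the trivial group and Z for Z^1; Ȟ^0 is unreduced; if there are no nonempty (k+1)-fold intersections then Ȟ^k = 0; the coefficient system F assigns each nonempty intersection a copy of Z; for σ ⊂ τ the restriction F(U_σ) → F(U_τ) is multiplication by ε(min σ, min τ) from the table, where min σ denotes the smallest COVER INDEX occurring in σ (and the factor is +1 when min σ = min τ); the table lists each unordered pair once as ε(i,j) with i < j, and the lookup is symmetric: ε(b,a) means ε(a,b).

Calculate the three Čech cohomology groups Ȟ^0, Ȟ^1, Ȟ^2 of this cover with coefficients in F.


Ȟ^0 ≅ 0; Ȟ^1 ≅ Z/2; Ȟ^2 ≅ Z

nerve of the cover:
  U12={p1,p11,p31} U13={p1,p2,p17,p25} U14={p2,p15,p32} U15={p6,p8,p15} U16={p6,p11,p20} U23={p1,p12,p34} U24={p4,p26,p27} U25={p27,p30,p34} U26={p4,p7,p11} U34={p2,p28,p33} U35={p5,p14,p16,p34} U36={p10,p16,p28} U45={p9,p15,p27} U46={p4,p23,p28} U56={p6,p16,p22}
  U123={p1} U126={p11} U134={p2} U145={p15} U156={p6} U235={p34} U245={p27} U246={p4} U346={p28} U356={p16}
C dims 6,15,10; δ0: rk 6, SNF 1^5·2; δ1: rk 9, SNF 1^9
Ȟ^0 = (6 − 6) − 0 = 0, so Ȟ^0 ≅ 0
Ȟ^1 = (15 − 9) − 6 = 0 plus torsion [2], so Ȟ^1 ≅ Z/2
Ȟ^2 = (10 − 0) − 9 = 1, so Ȟ^2 ≅ Z


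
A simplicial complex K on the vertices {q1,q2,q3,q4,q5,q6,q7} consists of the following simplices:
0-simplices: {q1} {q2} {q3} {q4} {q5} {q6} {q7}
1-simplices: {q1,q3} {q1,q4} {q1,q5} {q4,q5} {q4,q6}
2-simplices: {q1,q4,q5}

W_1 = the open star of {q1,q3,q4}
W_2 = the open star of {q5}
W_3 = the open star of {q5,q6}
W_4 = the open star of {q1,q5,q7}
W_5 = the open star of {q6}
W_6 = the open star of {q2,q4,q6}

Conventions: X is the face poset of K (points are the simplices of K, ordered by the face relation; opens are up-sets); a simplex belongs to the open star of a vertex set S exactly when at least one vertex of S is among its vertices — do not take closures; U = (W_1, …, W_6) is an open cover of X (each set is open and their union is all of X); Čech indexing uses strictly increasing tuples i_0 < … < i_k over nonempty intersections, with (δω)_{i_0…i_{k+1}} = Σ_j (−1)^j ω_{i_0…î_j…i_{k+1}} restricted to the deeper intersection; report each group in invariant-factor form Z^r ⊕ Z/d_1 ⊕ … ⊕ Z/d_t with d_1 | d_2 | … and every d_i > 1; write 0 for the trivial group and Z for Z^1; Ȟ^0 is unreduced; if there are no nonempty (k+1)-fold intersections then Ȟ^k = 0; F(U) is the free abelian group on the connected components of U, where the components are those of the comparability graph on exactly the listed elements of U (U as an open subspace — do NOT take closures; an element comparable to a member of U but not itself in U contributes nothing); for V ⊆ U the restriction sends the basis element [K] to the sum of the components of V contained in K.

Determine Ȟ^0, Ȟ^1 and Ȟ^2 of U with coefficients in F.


Ȟ^0(U;F) ≅ Z^3,  Ȟ^1(U;F) ≅ 0,  Ȟ^2(U;F) ≅ 0

nonempty overlaps:
  W1={{q1},{q3},{q4},{q1,q3},{q1,q4},{q1,q5},{q4,q5},{q4,q6},{q1,q4,q5}} W2={{q5},{q1,q5},{q4,q5},{q1,q4,q5}} W3={{q5},{q6},{q1,q5},{q4,q5},{q4,q6},{q1,q4,q5}} W4={{q1},{q5},{q7},{q1,q3},{q1,q4},{q1,q5},{q4,q5},{q1,q4,q5}} W5={{q6},{q4,q6}} W6={{q2},{q4},{q6},{q1,q4},{q4,q5},{q4,q6},{q1,q4,q5}}
  W12={{q1,q5},{q4,q5},{q1,q4,q5}} W13={{q1,q5},{q4,q5},{q4,q6},{q1,q4,q5}} W14={{q1},{q1,q3},{q1,q4},{q1,q5},{q4,q5},{q1,q4,q5}} W15={{q4,q6}} W16={{q4},{q1,q4},{q4,q5},{q4,q6},{q1,q4,q5}} W23={{q5},{q1,q5},{q4,q5},{q1,q4,q5}} W24={{q5},{q1,q5},{q4,q5},{q1,q4,q5}} W26={{q4,q5},{q1,q4,q5}} W34={{q5},{q1,q5},{q4,q5},{q1,q4,q5}} W35={{q6},{q4,q6}} W36={{q6},{q4,q5},{q4,q6},{q1,q4,q5}} W46={{q1,q4},{q4,q5},{q1,q4,q5}} W56={{q6},{q4,q6}}
  W123={{q1,q5},{q4,q5},{q1,q4,q5}} W124={{q1,q5},{q4,q5},{q1,q4,q5}} W126={{q4,q5},{q1,q4,q5}} W134={{q1,q5},{q4,q5},{q1,q4,q5}} W135={{q4,q6}} W136={{q4,q5},{q4,q6},{q1,q4,q5}} W146={{q1,q4},{q4,q5},{q1,q4,q5}} W156={{q4,q6}} W234={{q5},{q1,q5},{q4,q5},{q1,q4,q5}} W236={{q4,q5},{q1,q4,q5}} W246={{q4,q5},{q1,q4,q5}} W346={{q4,q5},{q1,q4,q5}} W356={{q6},{q4,q6}}
  W1234={{q1,q5},{q4,q5},{q1,q4,q5}} W1236={{q4,q5},{q1,q4,q5}} W1246={{q4,q5},{q1,q4,q5}} W1346={{q4,q5},{q1,q4,q5}} W1356={{q4,q6}} W2346={{q4,q5},{q1,q4,q5}}
  W12346={{q4,q5},{q1,q4,q5}}
components per intersection:
  W1: {{q1},{q3},{q4},{q1,q3},{q1,q4},{q1,q5},{q4,q5},{q4,q6},{q1,q4,q5}}
  W2: {{q5},{q1,q5},{q4,q5},{q1,q4,q5}}
  W3: {{q5},{q1,q5},{q4,q5},{q1,q4,q5}} {{q6},{q4,q6}}
  W4: {{q1},{q5},{q1,q3},{q1,q4},{q1,q5},{q4,q5},{q1,q4,q5}} {{q7}}
  W5: {{q6},{q4,q6}}
  W6: {{q2}} {{q4},{q6},{q1,q4},{q4,q5},{q4,q6},{q1,q4,q5}}
  W12: {{q1,q5},{q4,q5},{q1,q4,q5}}
  W13: {{q1,q5},{q4,q5},{q1,q4,q5}} {{q4,q6}}
  W14: {{q1},{q1,q3},{q1,q4},{q1,q5},{q4,q5},{q1,q4,q5}}
  W15: {{q4,q6}}
  W16: {{q4},{q1,q4},{q4,q5},{q4,q6},{q1,q4,q5}}
  W23: {{q5},{q1,q5},{q4,q5},{q1,q4,q5}}
  W24: {{q5},{q1,q5},{q4,q5},{q1,q4,q5}}
  W26: {{q4,q5},{q1,q4,q5}}
  W34: {{q5},{q1,q5},{q4,q5},{q1,q4,q5}}
  W35: {{q6},{q4,q6}}
  W36: {{q6},{q4,q6}} {{q4,q5},{q1,q4,q5}}
  W46: {{q1,q4},{q4,q5},{q1,q4,q5}}
  W56: {{q6},{q4,q6}}
  W123: {{q1,q5},{q4,q5},{q1,q4,q5}}
  W124: {{q1,q5},{q4,q5},{q1,q4,q5}}
  W126: {{q4,q5},{q1,q4,q5}}
  W134: {{q1,q5},{q4,q5},{q1,q4,q5}}
  W135: {{q4,q6}}
  W136: {{q4,q5},{q1,q4,q5}} {{q4,q6}}
  W146: {{q1,q4},{q4,q5},{q1,q4,q5}}
  W156: {{q4,q6}}
  W234: {{q5},{q1,q5},{q4,q5},{q1,q4,q5}}
  W236: {{q4,q5},{q1,q4,q5}}
  W246: {{q4,q5},{q1,q4,q5}}
  W346: {{q4,q5},{q1,q4,q5}}
  W356: {{q6},{q4,q6}}
  W1234: {{q1,q5},{q4,q5},{q1,q4,q5}}
  W1236: {{q4,q5},{q1,q4,q5}}
  W1246: {{q4,q5},{q1,q4,q5}}
  W1346: {{q4,q5},{q1,q4,q5}}
  W1356: {{q4,q6}}
  W2346: {{q4,q5},{q1,q4,q5}}
  W12346: {{q4,q5},{q1,q4,q5}}
C dims 9,15,14,6; δ0: rk 6, SNF 1^6; δ1: rk 9, SNF 1^9; δ2: rk 5, SNF 1^5
degree 0: 9−6−0 = 3 → Ȟ^0 ≅ Z^3
degree 1: 15−9−6 = 0 → Ȟ^1 ≅ 0
degree 2: 14−5−9 = 0 → Ȟ^2 ≅ 0


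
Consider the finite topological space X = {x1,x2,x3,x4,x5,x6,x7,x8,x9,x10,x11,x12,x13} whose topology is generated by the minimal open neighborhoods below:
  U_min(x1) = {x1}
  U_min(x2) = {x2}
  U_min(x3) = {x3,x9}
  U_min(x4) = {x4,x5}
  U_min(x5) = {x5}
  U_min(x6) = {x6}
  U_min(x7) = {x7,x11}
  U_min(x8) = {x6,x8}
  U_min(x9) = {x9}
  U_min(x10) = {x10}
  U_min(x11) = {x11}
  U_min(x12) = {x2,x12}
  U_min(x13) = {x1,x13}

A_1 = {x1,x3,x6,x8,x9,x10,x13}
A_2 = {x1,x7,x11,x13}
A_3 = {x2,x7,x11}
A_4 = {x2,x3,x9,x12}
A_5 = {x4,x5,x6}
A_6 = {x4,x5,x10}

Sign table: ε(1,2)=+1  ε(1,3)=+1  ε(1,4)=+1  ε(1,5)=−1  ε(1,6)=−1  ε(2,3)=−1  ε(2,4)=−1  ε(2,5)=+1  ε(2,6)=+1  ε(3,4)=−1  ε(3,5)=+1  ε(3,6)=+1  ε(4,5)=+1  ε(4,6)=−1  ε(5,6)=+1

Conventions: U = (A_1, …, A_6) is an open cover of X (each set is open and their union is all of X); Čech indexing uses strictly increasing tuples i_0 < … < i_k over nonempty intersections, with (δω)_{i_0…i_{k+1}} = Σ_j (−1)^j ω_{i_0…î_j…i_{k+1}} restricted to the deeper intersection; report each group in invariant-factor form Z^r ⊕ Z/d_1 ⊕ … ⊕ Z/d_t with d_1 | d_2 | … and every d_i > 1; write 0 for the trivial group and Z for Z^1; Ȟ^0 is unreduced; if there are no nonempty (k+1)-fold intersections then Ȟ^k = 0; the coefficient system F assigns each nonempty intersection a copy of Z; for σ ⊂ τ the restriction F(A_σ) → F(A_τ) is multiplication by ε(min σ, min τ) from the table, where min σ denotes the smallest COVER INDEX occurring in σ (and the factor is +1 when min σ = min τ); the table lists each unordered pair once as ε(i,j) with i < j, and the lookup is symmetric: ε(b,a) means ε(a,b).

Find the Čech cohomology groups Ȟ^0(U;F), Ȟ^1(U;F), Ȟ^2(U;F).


nonempty intersections:
  A12={x1,x13} A14={x3,x9} A15={x6} A16={x10} A23={x7,x11} A34={x2} A56={x4,x5}
C dims 6,7; δ0: rk 5, SNF 1^5
Ȟ^0: (6−5)−0=1 ⇒ Z
Ȟ^1: (7−0)−5=2 ⇒ Z^2
Ȟ^2: (0−0)−0=0 ⇒ 0

Ȟ^0 ≅ Z,  Ȟ^1 ≅ Z^2,  Ȟ^2 ≅ 0


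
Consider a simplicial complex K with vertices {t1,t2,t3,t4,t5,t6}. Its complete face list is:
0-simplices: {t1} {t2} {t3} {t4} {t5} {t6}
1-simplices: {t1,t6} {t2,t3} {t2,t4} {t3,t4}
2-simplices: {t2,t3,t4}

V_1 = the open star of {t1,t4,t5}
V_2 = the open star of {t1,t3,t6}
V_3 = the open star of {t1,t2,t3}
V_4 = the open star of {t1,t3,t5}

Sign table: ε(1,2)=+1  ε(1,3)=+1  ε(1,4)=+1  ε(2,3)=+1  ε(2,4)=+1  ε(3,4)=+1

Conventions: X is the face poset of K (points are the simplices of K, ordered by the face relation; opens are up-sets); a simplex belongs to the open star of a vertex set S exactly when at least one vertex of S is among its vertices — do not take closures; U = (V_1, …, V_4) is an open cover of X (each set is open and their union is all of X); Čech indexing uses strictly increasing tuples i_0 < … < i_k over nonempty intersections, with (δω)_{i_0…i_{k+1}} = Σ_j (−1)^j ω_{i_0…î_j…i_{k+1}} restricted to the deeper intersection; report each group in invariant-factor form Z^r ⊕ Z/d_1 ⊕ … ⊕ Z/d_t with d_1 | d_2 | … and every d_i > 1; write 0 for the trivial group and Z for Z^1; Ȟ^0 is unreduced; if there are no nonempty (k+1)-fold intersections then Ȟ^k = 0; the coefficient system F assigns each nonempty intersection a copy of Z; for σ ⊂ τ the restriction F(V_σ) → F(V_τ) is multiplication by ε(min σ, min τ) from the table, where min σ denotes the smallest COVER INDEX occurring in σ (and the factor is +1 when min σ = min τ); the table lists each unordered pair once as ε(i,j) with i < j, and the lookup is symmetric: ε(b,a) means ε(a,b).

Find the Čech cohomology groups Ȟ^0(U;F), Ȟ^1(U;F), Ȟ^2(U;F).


Ȟ^0 = Z, Ȟ^1 = 0, Ȟ^2 = 0

nerve of the cover:
  V1={{t1},{t4},{t5},{t1,t6},{t2,t4},{t3,t4},{t2,t3,t4}} V2={{t1},{t3},{t6},{t1,t6},{t2,t3},{t3,t4},{t2,t3,t4}} V3={{t1},{t2},{t3},{t1,t6},{t2,t3},{t2,t4},{t3,t4},{t2,t3,t4}} V4={{t1},{t3},{t5},{t1,t6},{t2,t3},{t3,t4},{t2,t3,t4}}
  V12={{t1},{t1,t6},{t3,t4},{t2,t3,t4}} V13={{t1},{t1,t6},{t2,t4},{t3,t4},{t2,t3,t4}} V14={{t1},{t5},{t1,t6},{t3,t4},{t2,t3,t4}} V23={{t1},{t3},{t1,t6},{t2,t3},{t3,t4},{t2,t3,t4}} V24={{t1},{t3},{t1,t6},{t2,t3},{t3,t4},{t2,t3,t4}} V34={{t1},{t3},{t1,t6},{t2,t3},{t3,t4},{t2,t3,t4}}
  V123={{t1},{t1,t6},{t3,t4},{t2,t3,t4}} V124={{t1},{t1,t6},{t3,t4},{t2,t3,t4}} V134={{t1},{t1,t6},{t3,t4},{t2,t3,t4}} V234={{t1},{t3},{t1,t6},{t2,t3},{t3,t4},{t2,t3,t4}}
  V1234={{t1},{t1,t6},{t3,t4},{t2,t3,t4}}
C dims 4,6,4,1; δ0: rk 3, SNF 1^3; δ1: rk 3, SNF 1^3; δ2: rk 1, SNF 1^1
Ȟ^0 = (4 − 3) − 0 = 1, so Ȟ^0 ≅ Z
Ȟ^1 = (6 − 3) − 3 = 0, so Ȟ^1 ≅ 0
Ȟ^2 = (4 − 1) − 3 = 0, so Ȟ^2 ≅ 0


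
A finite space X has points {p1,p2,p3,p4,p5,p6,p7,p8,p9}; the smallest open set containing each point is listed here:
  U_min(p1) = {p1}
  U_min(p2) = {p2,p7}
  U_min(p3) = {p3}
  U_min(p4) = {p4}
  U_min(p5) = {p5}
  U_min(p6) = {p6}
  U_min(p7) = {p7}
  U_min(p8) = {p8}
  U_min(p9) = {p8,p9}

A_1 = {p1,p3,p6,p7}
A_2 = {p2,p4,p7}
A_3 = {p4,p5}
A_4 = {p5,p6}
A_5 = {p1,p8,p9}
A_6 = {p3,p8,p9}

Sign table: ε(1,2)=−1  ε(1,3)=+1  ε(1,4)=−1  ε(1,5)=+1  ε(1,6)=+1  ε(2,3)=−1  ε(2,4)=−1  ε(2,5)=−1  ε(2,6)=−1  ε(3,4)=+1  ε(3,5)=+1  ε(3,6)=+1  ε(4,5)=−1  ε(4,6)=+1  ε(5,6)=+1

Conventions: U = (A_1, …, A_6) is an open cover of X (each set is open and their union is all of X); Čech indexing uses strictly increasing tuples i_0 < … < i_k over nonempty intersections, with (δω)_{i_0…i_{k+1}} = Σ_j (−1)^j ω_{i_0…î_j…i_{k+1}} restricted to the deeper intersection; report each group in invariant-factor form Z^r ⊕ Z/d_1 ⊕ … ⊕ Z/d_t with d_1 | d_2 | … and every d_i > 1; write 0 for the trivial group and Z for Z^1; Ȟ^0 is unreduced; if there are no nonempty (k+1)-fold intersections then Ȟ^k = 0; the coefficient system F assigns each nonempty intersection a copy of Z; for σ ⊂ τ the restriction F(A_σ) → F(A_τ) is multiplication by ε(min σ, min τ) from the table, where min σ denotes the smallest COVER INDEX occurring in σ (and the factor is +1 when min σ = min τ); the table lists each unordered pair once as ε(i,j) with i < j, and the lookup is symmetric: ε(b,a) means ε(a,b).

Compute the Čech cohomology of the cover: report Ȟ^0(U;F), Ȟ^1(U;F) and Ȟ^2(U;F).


Ȟ^0 = 0,  Ȟ^1 = Z ⊕ Z/2,  Ȟ^2 = 0

nonempty overlaps:
  A12={p7} A14={p6} A15={p1} A16={p3} A23={p4} A34={p5} A56={p8,p9}
C dims 6,7; δ0: rk 6, SNF 1^5·2
degree 0: 6−6−0 = 0 → Ȟ^0 ≅ 0
degree 1: 7−0−6 = 1 plus torsion [2] → Ȟ^1 ≅ Z ⊕ Z/2
degree 2: 0−0−0 = 0 → Ȟ^2 ≅ 0


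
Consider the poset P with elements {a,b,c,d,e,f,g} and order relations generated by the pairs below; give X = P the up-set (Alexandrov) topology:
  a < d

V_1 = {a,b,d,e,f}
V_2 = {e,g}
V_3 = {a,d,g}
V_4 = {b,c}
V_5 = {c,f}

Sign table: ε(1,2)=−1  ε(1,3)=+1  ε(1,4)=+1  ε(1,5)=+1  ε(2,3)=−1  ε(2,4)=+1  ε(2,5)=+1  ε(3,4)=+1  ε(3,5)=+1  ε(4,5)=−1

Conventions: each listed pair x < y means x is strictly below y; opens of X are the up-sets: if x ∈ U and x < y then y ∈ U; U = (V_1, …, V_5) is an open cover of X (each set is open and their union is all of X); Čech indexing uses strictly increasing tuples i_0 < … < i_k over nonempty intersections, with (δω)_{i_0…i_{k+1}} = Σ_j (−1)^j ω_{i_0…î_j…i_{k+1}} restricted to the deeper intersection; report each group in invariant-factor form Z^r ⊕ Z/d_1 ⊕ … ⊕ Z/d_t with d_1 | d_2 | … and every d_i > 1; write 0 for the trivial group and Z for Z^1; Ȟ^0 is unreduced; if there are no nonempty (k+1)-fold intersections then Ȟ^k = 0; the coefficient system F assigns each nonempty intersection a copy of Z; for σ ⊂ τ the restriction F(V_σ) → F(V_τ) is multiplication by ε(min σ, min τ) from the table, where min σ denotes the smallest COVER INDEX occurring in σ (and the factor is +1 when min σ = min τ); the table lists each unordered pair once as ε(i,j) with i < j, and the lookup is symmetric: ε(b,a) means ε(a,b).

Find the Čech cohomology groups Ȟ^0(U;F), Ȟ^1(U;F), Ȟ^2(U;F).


nonempty overlaps:
  V12={e} V13={a,d} V14={b} V15={f} V23={g} V45={c}
C dims 5,6; δ0: rk 5, SNF 1^4·2
degree 0: 5−5−0 = 0 → Ȟ^0 ≅ 0
degree 1: 6−0−5 = 1 plus torsion [2] → Ȟ^1 ≅ Z ⊕ Z/2
degree 2: 0−0−0 = 0 → Ȟ^2 ≅ 0

Ȟ^0 = 0; Ȟ^1 = Z ⊕ Z/2; Ȟ^2 = 0


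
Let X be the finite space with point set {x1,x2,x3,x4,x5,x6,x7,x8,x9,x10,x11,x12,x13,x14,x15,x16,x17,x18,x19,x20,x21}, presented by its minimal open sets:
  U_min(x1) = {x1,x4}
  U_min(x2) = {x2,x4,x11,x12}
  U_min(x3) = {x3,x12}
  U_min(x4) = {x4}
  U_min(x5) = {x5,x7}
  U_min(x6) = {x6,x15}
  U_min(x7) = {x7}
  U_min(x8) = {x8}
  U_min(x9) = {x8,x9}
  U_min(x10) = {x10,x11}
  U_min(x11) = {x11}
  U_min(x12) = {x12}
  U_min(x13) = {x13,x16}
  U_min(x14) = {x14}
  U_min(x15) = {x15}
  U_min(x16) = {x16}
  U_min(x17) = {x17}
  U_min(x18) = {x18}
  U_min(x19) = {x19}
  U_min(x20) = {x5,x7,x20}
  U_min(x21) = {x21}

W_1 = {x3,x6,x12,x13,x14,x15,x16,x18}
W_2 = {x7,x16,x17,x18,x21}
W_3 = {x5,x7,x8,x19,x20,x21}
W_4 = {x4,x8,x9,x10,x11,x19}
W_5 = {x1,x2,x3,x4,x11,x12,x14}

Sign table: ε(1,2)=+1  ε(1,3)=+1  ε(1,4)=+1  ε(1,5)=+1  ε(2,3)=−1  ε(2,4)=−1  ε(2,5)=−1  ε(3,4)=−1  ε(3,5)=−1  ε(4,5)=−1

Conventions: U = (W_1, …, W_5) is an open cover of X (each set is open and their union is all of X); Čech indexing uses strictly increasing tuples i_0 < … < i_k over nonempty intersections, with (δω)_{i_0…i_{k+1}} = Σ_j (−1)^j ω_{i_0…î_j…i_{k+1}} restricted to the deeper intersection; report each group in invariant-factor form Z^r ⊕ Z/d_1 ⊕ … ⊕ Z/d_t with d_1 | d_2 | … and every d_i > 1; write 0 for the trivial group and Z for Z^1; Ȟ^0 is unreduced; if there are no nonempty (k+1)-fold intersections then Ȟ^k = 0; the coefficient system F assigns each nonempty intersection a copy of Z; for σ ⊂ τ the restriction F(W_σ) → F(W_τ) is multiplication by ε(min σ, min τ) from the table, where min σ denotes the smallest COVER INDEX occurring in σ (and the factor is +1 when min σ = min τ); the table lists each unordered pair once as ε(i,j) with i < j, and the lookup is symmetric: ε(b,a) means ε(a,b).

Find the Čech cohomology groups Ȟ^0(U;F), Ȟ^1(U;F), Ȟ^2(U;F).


nerve of the cover:
  W12={x16,x18} W15={x3,x12,x14} W23={x7,x21} W34={x8,x19} W45={x4,x11}
C dims 5,5; δ0: rk 5, SNF 1^4·2
Ȟ^0 = (5 − 5) − 0 = 0, so Ȟ^0 ≅ 0
Ȟ^1 = (5 − 0) − 5 = 0 plus torsion [2], so Ȟ^1 ≅ Z/2
Ȟ^2 = (0 − 0) − 0 = 0, so Ȟ^2 ≅ 0

Ȟ^0(U;F) ≅ 0, Ȟ^1(U;F) ≅ Z/2 and Ȟ^2(U;F) ≅ 0
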